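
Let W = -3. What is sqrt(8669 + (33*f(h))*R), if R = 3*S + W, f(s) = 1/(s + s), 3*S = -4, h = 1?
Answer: sqrt(34214)/2 ≈ 92.485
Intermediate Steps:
S = -4/3 (S = (1/3)*(-4) = -4/3 ≈ -1.3333)
f(s) = 1/(2*s)
R = -7 (R = 3*(-4/3) - 3 = -4 - 3 = -7)
sqrt(8669 + (33*f(h))*R) = sqrt(8669 + (33*((1/2)/1))*(-7)) = sqrt(8669 + (33*((1/2)*1))*(-7)) = sqrt(8669 + (33*(1/2))*(-7)) = sqrt(8669 + (33/2)*(-7)) = sqrt(8669 - 231/2) = sqrt(17107/2) = sqrt(34214)/2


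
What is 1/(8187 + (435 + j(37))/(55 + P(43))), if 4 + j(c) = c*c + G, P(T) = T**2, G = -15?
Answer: 16/131007 ≈ 0.00012213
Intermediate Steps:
j(c) = -19 + c**2 (j(c) = -4 + (c*c - 15) = -4 + (c**2 - 15) = -4 + (-15 + c**2) = -19 + c**2)
1/(8187 + (435 + j(37))/(55 + P(43))) = 1/(8187 + (435 + (-19 + 37**2))/(55 + 43**2)) = 1/(8187 + (435 + (-19 + 1369))/(55 + 1849)) = 1/(8187 + (435 + 1350)/1904) = 1/(8187 + 1785*(1/1904)) = 1/(8187 + 15/16) = 1/(131007/16) = 16/131007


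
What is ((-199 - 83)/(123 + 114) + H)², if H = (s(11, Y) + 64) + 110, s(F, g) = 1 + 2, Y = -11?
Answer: 192904321/6241 ≈ 30909.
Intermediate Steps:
s(F, g) = 3
H = 177 (H = (3 + 64) + 110 = 67 + 110 = 177)
((-199 - 83)/(123 + 114) + H)² = ((-199 - 83)/(123 + 114) + 177)² = (-282/237 + 177)² = (-282*1/237 + 177)² = (-94/79 + 177)² = (13889/79)² = 192904321/6241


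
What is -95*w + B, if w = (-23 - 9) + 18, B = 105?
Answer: 1435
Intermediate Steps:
w = -14 (w = -32 + 18 = -14)
-95*w + B = -95*(-14) + 105 = 1330 + 105 = 1435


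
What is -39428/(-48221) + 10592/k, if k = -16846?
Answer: 76723628/406165483 ≈ 0.18890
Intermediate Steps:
-39428/(-48221) + 10592/k = -39428/(-48221) + 10592/(-16846) = -39428*(-1/48221) + 10592*(-1/16846) = 39428/48221 - 5296/8423 = 76723628/406165483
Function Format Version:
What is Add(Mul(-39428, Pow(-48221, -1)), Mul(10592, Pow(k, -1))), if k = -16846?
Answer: Rational(76723628, 406165483) ≈ 0.18890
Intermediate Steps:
Add(Mul(-39428, Pow(-48221, -1)), Mul(10592, Pow(k, -1))) = Add(Mul(-39428, Pow(-48221, -1)), Mul(10592, Pow(-16846, -1))) = Add(Mul(-39428, Rational(-1, 48221)), Mul(10592, Rational(-1, 16846))) = Add(Rational(39428, 48221), Rational(-5296, 8423)) = Rational(76723628, 406165483)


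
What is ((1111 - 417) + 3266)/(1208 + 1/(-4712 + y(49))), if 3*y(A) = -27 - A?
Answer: 56279520/17168093 ≈ 3.2781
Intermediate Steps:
y(A) = -9 - A/3 (y(A) = (-27 - A)/3 = -9 - A/3)
((1111 - 417) + 3266)/(1208 + 1/(-4712 + y(49))) = ((1111 - 417) + 3266)/(1208 + 1/(-4712 + (-9 - ⅓*49))) = (694 + 3266)/(1208 + 1/(-4712 + (-9 - 49/3))) = 3960/(1208 + 1/(-4712 - 76/3)) = 3960/(1208 + 1/(-14212/3)) = 3960/(1208 - 3/14212) = 3960/(17168093/14212) = 3960*(14212/17168093) = 56279520/17168093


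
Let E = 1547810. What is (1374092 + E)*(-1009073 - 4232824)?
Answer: -15316309328094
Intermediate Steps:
(1374092 + E)*(-1009073 - 4232824) = (1374092 + 1547810)*(-1009073 - 4232824) = 2921902*(-5241897) = -15316309328094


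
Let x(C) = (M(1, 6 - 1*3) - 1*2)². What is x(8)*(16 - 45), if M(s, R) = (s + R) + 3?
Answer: -725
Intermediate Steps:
M(s, R) = 3 + R + s (M(s, R) = (R + s) + 3 = 3 + R + s)
x(C) = 25 (x(C) = ((3 + (6 - 1*3) + 1) - 1*2)² = ((3 + (6 - 3) + 1) - 2)² = ((3 + 3 + 1) - 2)² = (7 - 2)² = 5² = 25)
x(8)*(16 - 45) = 25*(16 - 45) = 25*(-29) = -725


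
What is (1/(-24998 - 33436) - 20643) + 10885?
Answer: -570198973/58434 ≈ -9758.0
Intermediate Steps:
(1/(-24998 - 33436) - 20643) + 10885 = (1/(-58434) - 20643) + 10885 = (-1/58434 - 20643) + 10885 = -1206253063/58434 + 10885 = -570198973/58434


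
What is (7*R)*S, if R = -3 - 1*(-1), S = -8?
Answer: 112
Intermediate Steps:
R = -2 (R = -3 + 1 = -2)
(7*R)*S = (7*(-2))*(-8) = -14*(-8) = 112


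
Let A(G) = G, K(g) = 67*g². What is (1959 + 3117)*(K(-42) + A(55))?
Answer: 600201468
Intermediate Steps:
(1959 + 3117)*(K(-42) + A(55)) = (1959 + 3117)*(67*(-42)² + 55) = 5076*(67*1764 + 55) = 5076*(118188 + 55) = 5076*118243 = 600201468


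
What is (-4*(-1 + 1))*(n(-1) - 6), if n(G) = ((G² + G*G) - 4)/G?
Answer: 0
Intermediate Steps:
n(G) = (-4 + 2*G²)/G (n(G) = ((G² + G²) - 4)/G = (2*G² - 4)/G = (-4 + 2*G²)/G)
(-4*(-1 + 1))*(n(-1) - 6) = (-4*(-1 + 1))*((-4/(-1) + 2*(-1)) - 6) = (-4*0)*((-4*(-1) - 2) - 6) = 0*((4 - 2) - 6) = 0*(2 - 6) = 0*(-4) = 0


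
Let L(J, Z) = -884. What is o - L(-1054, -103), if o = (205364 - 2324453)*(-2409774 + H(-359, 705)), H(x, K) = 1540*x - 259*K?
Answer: 6665020177265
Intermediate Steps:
H(x, K) = -259*K + 1540*x
o = 6665020176381 (o = (205364 - 2324453)*(-2409774 + (-259*705 + 1540*(-359))) = -2119089*(-2409774 + (-182595 - 552860)) = -2119089*(-2409774 - 735455) = -2119089*(-3145229) = 6665020176381)
o - L(-1054, -103) = 6665020176381 - 1*(-884) = 6665020176381 + 884 = 6665020177265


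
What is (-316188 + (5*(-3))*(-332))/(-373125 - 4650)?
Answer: 103736/125925 ≈ 0.82379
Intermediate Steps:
(-316188 + (5*(-3))*(-332))/(-373125 - 4650) = (-316188 - 15*(-332))/(-377775) = (-316188 + 4980)*(-1/377775) = -311208*(-1/377775) = 103736/125925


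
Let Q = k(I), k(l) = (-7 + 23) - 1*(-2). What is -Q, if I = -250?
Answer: -18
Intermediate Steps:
k(l) = 18 (k(l) = 16 + 2 = 18)
Q = 18
-Q = -1*18 = -18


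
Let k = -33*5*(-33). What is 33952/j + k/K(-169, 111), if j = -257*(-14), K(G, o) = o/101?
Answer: 330411797/66563 ≈ 4963.9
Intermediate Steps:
K(G, o) = o/101 (K(G, o) = o*(1/101) = o/101)
k = 5445 (k = -165*(-33) = 5445)
j = 3598
33952/j + k/K(-169, 111) = 33952/3598 + 5445/(((1/101)*111)) = 33952*(1/3598) + 5445/(111/101) = 16976/1799 + 5445*(101/111) = 16976/1799 + 183315/37 = 330411797/66563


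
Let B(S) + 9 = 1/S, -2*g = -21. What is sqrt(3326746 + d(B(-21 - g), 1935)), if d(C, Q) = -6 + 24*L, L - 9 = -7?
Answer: 2*sqrt(831697) ≈ 1823.9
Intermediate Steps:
g = 21/2 (g = -1/2*(-21) = 21/2 ≈ 10.500)
L = 2 (L = 9 - 7 = 2)
B(S) = -9 + 1/S
d(C, Q) = 42 (d(C, Q) = -6 + 24*2 = -6 + 48 = 42)
sqrt(3326746 + d(B(-21 - g), 1935)) = sqrt(3326746 + 42) = sqrt(3326788) = 2*sqrt(831697)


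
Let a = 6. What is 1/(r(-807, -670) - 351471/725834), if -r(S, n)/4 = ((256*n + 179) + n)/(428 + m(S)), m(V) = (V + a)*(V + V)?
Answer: 469339506914/22434334857 ≈ 20.921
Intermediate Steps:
m(V) = 2*V*(6 + V) (m(V) = (V + 6)*(V + V) = (6 + V)*(2*V) = 2*V*(6 + V))
r(S, n) = -4*(179 + 257*n)/(428 + 2*S*(6 + S)) (r(S, n) = -4*((256*n + 179) + n)/(428 + 2*S*(6 + S)) = -4*((179 + 256*n) + n)/(428 + 2*S*(6 + S)) = -4*(179 + 257*n)/(428 + 2*S*(6 + S)))
1/(r(-807, -670) - 351471/725834) = 1/(2*(-179 - 257*(-670))/(214 - 807*(6 - 807)) - 351471/725834) = 1/(2*(-179 + 172190)/(214 - 807*(-801)) - 351471*1/725834) = 1/(2*172011/(214 + 646407) - 351471/725834) = 1/(2*172011/646621 - 351471/725834) = 1/(2*(1/646621)*172011 - 351471/725834) = 1/(344022/646621 - 351471/725834) = 1/(22434334857/469339506914) = 469339506914/22434334857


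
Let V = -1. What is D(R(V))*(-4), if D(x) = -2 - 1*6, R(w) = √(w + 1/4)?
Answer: 32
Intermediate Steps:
R(w) = √(¼ + w) (R(w) = √(w + ¼) = √(¼ + w))
D(x) = -8 (D(x) = -2 - 6 = -8)
D(R(V))*(-4) = -8*(-4) = 32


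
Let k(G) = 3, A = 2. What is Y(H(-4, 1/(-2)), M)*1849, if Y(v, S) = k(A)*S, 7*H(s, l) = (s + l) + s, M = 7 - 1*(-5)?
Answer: 66564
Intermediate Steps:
M = 12 (M = 7 + 5 = 12)
H(s, l) = l/7 + 2*s/7 (H(s, l) = ((s + l) + s)/7 = ((l + s) + s)/7 = (l + 2*s)/7 = l/7 + 2*s/7)
Y(v, S) = 3*S
Y(H(-4, 1/(-2)), M)*1849 = (3*12)*1849 = 36*1849 = 66564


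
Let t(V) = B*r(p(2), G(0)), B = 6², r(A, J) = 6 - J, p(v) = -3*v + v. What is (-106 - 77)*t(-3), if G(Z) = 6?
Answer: 0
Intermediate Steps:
p(v) = -2*v
B = 36
t(V) = 0 (t(V) = 36*(6 - 1*6) = 36*(6 - 6) = 36*0 = 0)
(-106 - 77)*t(-3) = (-106 - 77)*0 = -183*0 = 0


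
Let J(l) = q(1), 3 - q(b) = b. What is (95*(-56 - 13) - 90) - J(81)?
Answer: -6647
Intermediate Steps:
q(b) = 3 - b
J(l) = 2 (J(l) = 3 - 1*1 = 3 - 1 = 2)
(95*(-56 - 13) - 90) - J(81) = (95*(-56 - 13) - 90) - 1*2 = (95*(-69) - 90) - 2 = (-6555 - 90) - 2 = -6645 - 2 = -6647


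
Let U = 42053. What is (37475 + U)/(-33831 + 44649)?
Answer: 39764/5409 ≈ 7.3514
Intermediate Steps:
(37475 + U)/(-33831 + 44649) = (37475 + 42053)/(-33831 + 44649) = 79528/10818 = 79528*(1/10818) = 39764/5409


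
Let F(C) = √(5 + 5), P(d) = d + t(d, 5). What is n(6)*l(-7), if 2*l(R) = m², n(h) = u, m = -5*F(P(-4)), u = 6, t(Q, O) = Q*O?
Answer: 750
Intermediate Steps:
t(Q, O) = O*Q
P(d) = 6*d (P(d) = d + 5*d = 6*d)
F(C) = √10
m = -5*√10 ≈ -15.811
n(h) = 6
l(R) = 125 (l(R) = (-5*√10)²/2 = (½)*250 = 125)
n(6)*l(-7) = 6*125 = 750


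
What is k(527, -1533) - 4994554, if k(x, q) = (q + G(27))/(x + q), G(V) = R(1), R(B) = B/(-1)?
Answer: -2512259895/503 ≈ -4.9946e+6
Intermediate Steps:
R(B) = -B (R(B) = B*(-1) = -B)
G(V) = -1 (G(V) = -1*1 = -1)
k(x, q) = (-1 + q)/(q + x) (k(x, q) = (q - 1)/(x + q) = (-1 + q)/(q + x))
k(527, -1533) - 4994554 = (-1 - 1533)/(-1533 + 527) - 4994554 = -1534/(-1006) - 4994554 = -1/1006*(-1534) - 4994554 = 767/503 - 4994554 = -2512259895/503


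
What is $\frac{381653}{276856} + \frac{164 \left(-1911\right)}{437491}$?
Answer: $\frac{80201974799}{121122008296} \approx 0.66216$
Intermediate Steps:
$\frac{381653}{276856} + \frac{164 \left(-1911\right)}{437491} = 381653 \cdot \frac{1}{276856} - \frac{313404}{437491} = \frac{381653}{276856} - \frac{313404}{437491} = \frac{80201974799}{121122008296}$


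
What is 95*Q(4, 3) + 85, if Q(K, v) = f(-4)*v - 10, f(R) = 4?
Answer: 275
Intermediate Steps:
Q(K, v) = -10 + 4*v (Q(K, v) = 4*v - 10 = -10 + 4*v)
95*Q(4, 3) + 85 = 95*(-10 + 4*3) + 85 = 95*(-10 + 12) + 85 = 95*2 + 85 = 190 + 85 = 275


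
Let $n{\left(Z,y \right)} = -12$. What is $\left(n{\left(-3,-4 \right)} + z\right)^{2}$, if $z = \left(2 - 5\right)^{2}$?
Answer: $9$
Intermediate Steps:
$z = 9$ ($z = \left(-3\right)^{2} = 9$)
$\left(n{\left(-3,-4 \right)} + z\right)^{2} = \left(-12 + 9\right)^{2} = \left(-3\right)^{2} = 9$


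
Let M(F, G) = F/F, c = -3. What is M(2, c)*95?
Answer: 95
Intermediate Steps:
M(F, G) = 1
M(2, c)*95 = 1*95 = 95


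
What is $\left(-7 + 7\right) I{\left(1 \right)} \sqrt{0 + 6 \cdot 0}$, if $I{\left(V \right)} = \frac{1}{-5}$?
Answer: $0$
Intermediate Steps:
$I{\left(V \right)} = - \frac{1}{5}$
$\left(-7 + 7\right) I{\left(1 \right)} \sqrt{0 + 6 \cdot 0} = \left(-7 + 7\right) \left(- \frac{\sqrt{0 + 6 \cdot 0}}{5}\right) = 0 \left(- \frac{\sqrt{0 + 0}}{5}\right) = 0 \left(- \frac{\sqrt{0}}{5}\right) = 0 \left(\left(- \frac{1}{5}\right) 0\right) = 0 \cdot 0 = 0$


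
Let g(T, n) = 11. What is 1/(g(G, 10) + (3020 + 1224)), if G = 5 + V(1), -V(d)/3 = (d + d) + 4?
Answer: 1/4255 ≈ 0.00023502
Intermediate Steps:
V(d) = -12 - 6*d (V(d) = -3*((d + d) + 4) = -3*(2*d + 4) = -3*(4 + 2*d) = -12 - 6*d)
G = -13 (G = 5 + (-12 - 6*1) = 5 + (-12 - 6) = 5 - 18 = -13)
1/(g(G, 10) + (3020 + 1224)) = 1/(11 + (3020 + 1224)) = 1/(11 + 4244) = 1/4255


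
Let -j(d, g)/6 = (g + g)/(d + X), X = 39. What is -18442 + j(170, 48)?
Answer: -3854954/209 ≈ -18445.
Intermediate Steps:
j(d, g) = -12*g/(39 + d) (j(d, g) = -6*(g + g)/(d + 39) = -6*2*g/(39 + d) = -12*g/(39 + d))
-18442 + j(170, 48) = -18442 - 12*48/(39 + 170) = -18442 - 12*48/209 = -18442 - 12*48*1/209 = -18442 - 576/209 = -3854954/209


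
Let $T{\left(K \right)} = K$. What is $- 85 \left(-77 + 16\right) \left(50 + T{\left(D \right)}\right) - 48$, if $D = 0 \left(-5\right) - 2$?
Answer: $248832$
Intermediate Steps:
$D = -2$ ($D = 0 - 2 = -2$)
$- 85 \left(-77 + 16\right) \left(50 + T{\left(D \right)}\right) - 48 = - 85 \left(-77 + 16\right) \left(50 - 2\right) - 48 = - 85 \left(\left(-61\right) 48\right) - 48 = \left(-85\right) \left(-2928\right) - 48 = 248880 - 48 = 248832$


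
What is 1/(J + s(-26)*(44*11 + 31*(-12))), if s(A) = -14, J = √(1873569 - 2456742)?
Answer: -1568/3041797 - 3*I*√64797/3041797 ≈ -0.00051549 - 0.00025105*I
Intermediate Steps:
J = 3*I*√64797 (J = √(-583173) = 3*I*√64797 ≈ 763.66*I)
1/(J + s(-26)*(44*11 + 31*(-12))) = 1/(3*I*√64797 - 14*(44*11 + 31*(-12))) = 1/(3*I*√64797 - 14*(484 - 372)) = 1/(3*I*√64797 - 14*112) = 1/(3*I*√64797 - 1568) = 1/(-1568 + 3*I*√64797)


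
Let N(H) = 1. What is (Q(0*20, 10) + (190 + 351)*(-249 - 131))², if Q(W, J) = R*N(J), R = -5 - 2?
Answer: 42266014569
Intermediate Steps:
R = -7
Q(W, J) = -7 (Q(W, J) = -7*1 = -7)
(Q(0*20, 10) + (190 + 351)*(-249 - 131))² = (-7 + (190 + 351)*(-249 - 131))² = (-7 + 541*(-380))² = (-7 - 205580)² = (-205587)² = 42266014569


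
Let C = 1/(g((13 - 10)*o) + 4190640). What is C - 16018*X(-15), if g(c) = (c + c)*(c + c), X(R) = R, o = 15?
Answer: 1008831259801/4198740 ≈ 2.4027e+5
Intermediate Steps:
g(c) = 4*c² (g(c) = (2*c)*(2*c) = 4*c²)
C = 1/4198740 (C = 1/(4*((13 - 10)*15)² + 4190640) = 1/(4*(3*15)² + 4190640) = 1/(4*45² + 4190640) = 1/(4*2025 + 4190640) = 1/(8100 + 4190640) = 1/4198740 ≈ 2.3817e-7)
C - 16018*X(-15) = 1/4198740 - 16018*(-15) = 1/4198740 + 240270 = 1008831259801/4198740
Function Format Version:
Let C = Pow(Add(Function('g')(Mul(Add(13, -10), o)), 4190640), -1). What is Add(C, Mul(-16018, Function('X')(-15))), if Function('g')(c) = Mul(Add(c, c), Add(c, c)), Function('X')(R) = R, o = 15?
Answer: Rational(1008831259801, 4198740) ≈ 2.4027e+5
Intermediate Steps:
Function('g')(c) = Mul(4, Pow(c, 2)) (Function('g')(c) = Mul(Mul(2, c), Mul(2, c)) = Mul(4, Pow(c, 2)))
C = Rational(1, 4198740) (C = Pow(Add(Mul(4, Pow(Mul(Add(13, -10), 15), 2)), 4190640), -1) = Pow(Add(Mul(4, Pow(Mul(3, 15), 2)), 4190640), -1) = Pow(Add(Mul(4, Pow(45, 2)), 4190640), -1) = Pow(Add(Mul(4, 2025), 4190640), -1) = Pow(Add(8100, 4190640), -1) = Pow(4198740, -1) = Rational(1, 4198740) ≈ 2.3817e-7)
Add(C, Mul(-16018, Function('X')(-15))) = Add(Rational(1, 4198740), Mul(-16018, -15)) = Add(Rational(1, 4198740), 240270) = Rational(1008831259801, 4198740)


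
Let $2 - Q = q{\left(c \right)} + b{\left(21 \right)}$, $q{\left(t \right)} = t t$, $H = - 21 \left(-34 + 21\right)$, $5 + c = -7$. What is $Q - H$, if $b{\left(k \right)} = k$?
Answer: $-436$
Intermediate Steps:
$c = -12$ ($c = -5 - 7 = -12$)
$H = 273$ ($H = \left(-21\right) \left(-13\right) = 273$)
$q{\left(t \right)} = t^{2}$
$Q = -163$ ($Q = 2 - \left(\left(-12\right)^{2} + 21\right) = 2 - \left(144 + 21\right) = 2 - 165 = -163$)
$Q - H = -163 - 273 = -436$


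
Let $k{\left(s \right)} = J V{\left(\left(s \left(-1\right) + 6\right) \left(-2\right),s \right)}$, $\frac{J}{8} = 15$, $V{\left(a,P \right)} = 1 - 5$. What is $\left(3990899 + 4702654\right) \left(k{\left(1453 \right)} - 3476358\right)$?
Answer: $-30226075425414$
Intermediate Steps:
$V{\left(a,P \right)} = -4$
$J = 120$ ($J = 8 \cdot 15 = 120$)
$k{\left(s \right)} = -480$ ($k{\left(s \right)} = 120 \left(-4\right) = -480$)
$\left(3990899 + 4702654\right) \left(k{\left(1453 \right)} - 3476358\right) = \left(3990899 + 4702654\right) \left(-480 - 3476358\right) = 8693553 \left(-3476838\right) = -30226075425414$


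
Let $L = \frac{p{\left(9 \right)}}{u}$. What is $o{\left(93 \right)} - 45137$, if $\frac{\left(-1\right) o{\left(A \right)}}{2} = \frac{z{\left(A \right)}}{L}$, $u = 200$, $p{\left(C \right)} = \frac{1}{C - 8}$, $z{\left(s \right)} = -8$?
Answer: $-41937$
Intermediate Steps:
$p{\left(C \right)} = \frac{1}{-8 + C}$
$L = \frac{1}{200}$ ($L = \frac{1}{\left(-8 + 9\right) 200} = 1^{-1} \cdot \frac{1}{200} = 1 \cdot \frac{1}{200} = \frac{1}{200} \approx 0.005$)
$o{\left(A \right)} = 3200$ ($o{\left(A \right)} = - 2 \left(- 8 \frac{1}{\frac{1}{200}}\right) = - 2 \left(\left(-8\right) 200\right) = \left(-2\right) \left(-1600\right) = 3200$)
$o{\left(93 \right)} - 45137 = 3200 - 45137 = -41937$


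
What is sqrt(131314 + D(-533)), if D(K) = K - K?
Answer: sqrt(131314) ≈ 362.37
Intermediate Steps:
D(K) = 0
sqrt(131314 + D(-533)) = sqrt(131314 + 0) = sqrt(131314)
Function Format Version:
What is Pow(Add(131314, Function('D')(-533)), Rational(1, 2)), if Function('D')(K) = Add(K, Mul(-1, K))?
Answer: Pow(131314, Rational(1, 2)) ≈ 362.37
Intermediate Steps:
Function('D')(K) = 0
Pow(Add(131314, Function('D')(-533)), Rational(1, 2)) = Pow(Add(131314, 0), Rational(1, 2)) = Pow(131314, Rational(1, 2))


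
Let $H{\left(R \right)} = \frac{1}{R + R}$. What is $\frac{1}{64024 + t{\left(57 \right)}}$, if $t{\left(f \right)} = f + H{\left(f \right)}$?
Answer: $\frac{114}{7305235} \approx 1.5605 \cdot 10^{-5}$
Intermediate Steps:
$H{\left(R \right)} = \frac{1}{2 R}$
$t{\left(f \right)} = f + \frac{1}{2 f}$
$\frac{1}{64024 + t{\left(57 \right)}} = \frac{1}{64024 + \left(57 + \frac{1}{2 \cdot 57}\right)} = \frac{1}{64024 + \left(57 + \frac{1}{2} \cdot \frac{1}{57}\right)} = \frac{1}{64024 + \left(57 + \frac{1}{114}\right)} = \frac{1}{64024 + \frac{6499}{114}} = \frac{1}{\frac{7305235}{114}} = \frac{114}{7305235}$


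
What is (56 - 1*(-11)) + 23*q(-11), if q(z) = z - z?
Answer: 67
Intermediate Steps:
q(z) = 0
(56 - 1*(-11)) + 23*q(-11) = (56 - 1*(-11)) + 23*0 = (56 + 11) + 0 = 67 + 0 = 67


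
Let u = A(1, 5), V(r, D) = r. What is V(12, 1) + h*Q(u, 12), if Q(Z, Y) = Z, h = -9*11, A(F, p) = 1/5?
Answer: -39/5 ≈ -7.8000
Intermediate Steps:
A(F, p) = 1/5
h = -99
u = 1/5 ≈ 0.20000
V(12, 1) + h*Q(u, 12) = 12 - 99*1/5 = 12 - 99/5 = -39/5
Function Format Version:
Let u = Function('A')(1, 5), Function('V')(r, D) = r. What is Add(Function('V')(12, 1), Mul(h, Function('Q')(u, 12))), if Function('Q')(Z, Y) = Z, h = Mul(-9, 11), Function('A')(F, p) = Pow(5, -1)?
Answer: Rational(-39, 5) ≈ -7.8000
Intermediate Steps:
Function('A')(F, p) = Rational(1, 5)
h = -99
u = Rational(1, 5) ≈ 0.20000
Add(Function('V')(12, 1), Mul(h, Function('Q')(u, 12))) = Add(12, Mul(-99, Rational(1, 5))) = Add(12, Rational(-99, 5)) = Rational(-39, 5)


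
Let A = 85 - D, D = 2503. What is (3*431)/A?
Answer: -431/806 ≈ -0.53474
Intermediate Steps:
A = -2418 (A = 85 - 1*2503 = 85 - 2503 = -2418)
(3*431)/A = (3*431)/(-2418) = 1293*(-1/2418) = -431/806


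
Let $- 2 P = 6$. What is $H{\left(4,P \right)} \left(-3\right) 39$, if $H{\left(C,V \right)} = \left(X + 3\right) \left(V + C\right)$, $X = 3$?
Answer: $-702$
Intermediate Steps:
$P = -3$ ($P = \left(- \frac{1}{2}\right) 6 = -3$)
$H{\left(C,V \right)} = 6 C + 6 V$ ($H{\left(C,V \right)} = \left(3 + 3\right) \left(V + C\right) = 6 \left(C + V\right) = 6 C + 6 V$)
$H{\left(4,P \right)} \left(-3\right) 39 = \left(6 \cdot 4 + 6 \left(-3\right)\right) \left(-3\right) 39 = \left(24 - 18\right) \left(-3\right) 39 = 6 \left(-3\right) 39 = \left(-18\right) 39 = -702$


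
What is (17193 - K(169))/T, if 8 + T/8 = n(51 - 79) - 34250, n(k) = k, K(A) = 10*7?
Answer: -17123/274288 ≈ -0.062427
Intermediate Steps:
K(A) = 70
T = -274288 (T = -64 + 8*((51 - 79) - 34250) = -64 + 8*(-28 - 34250) = -64 + 8*(-34278) = -64 - 274224 = -274288)
(17193 - K(169))/T = (17193 - 1*70)/(-274288) = (17193 - 70)*(-1/274288) = 17123*(-1/274288) = -17123/274288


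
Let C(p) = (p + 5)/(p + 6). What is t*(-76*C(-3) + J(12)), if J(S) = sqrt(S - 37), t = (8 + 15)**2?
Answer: -80408/3 + 2645*I ≈ -26803.0 + 2645.0*I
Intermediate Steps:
C(p) = (5 + p)/(6 + p)
t = 529 (t = 23**2 = 529)
J(S) = sqrt(-37 + S)
t*(-76*C(-3) + J(12)) = 529*(-76*(5 - 3)/(6 - 3) + sqrt(-37 + 12)) = 529*(-76*2/3 + sqrt(-25)) = 529*(-76*2/3 + 5*I) = 529*(-152/3 + 5*I) = -80408/3 + 2645*I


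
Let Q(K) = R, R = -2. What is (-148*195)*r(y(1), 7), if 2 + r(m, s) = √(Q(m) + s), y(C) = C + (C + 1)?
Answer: 57720 - 28860*√5 ≈ -6812.9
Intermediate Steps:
y(C) = 1 + 2*C (y(C) = C + (1 + C) = 1 + 2*C)
Q(K) = -2
r(m, s) = -2 + √(-2 + s)
(-148*195)*r(y(1), 7) = (-148*195)*(-2 + √(-2 + 7)) = -28860*(-2 + √5) = 57720 - 28860*√5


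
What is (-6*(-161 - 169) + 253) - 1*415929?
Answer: -413696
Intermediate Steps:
(-6*(-161 - 169) + 253) - 1*415929 = (-6*(-330) + 253) - 415929 = (1980 + 253) - 415929 = 2233 - 415929 = -413696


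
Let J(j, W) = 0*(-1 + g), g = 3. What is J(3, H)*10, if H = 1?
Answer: 0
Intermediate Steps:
J(j, W) = 0 (J(j, W) = 0*(-1 + 3) = 0*2 = 0)
J(3, H)*10 = 0*10 = 0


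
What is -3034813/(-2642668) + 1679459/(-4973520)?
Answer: 2663862648787/3285840537840 ≈ 0.81071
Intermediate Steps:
-3034813/(-2642668) + 1679459/(-4973520) = -3034813*(-1/2642668) + 1679459*(-1/4973520) = 3034813/2642668 - 1679459/4973520 = 2663862648787/3285840537840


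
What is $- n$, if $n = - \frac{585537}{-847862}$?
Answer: $- \frac{585537}{847862} \approx -0.6906$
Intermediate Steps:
$n = \frac{585537}{847862}$ ($n = \left(-585537\right) \left(- \frac{1}{847862}\right) = \frac{585537}{847862} \approx 0.6906$)
$- n = \left(-1\right) \frac{585537}{847862} = - \frac{585537}{847862}$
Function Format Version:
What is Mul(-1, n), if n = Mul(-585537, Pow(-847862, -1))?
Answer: Rational(-585537, 847862) ≈ -0.69060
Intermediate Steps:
n = Rational(585537, 847862) (n = Mul(-585537, Rational(-1, 847862)) = Rational(585537, 847862) ≈ 0.69060)
Mul(-1, n) = Mul(-1, Rational(585537, 847862)) = Rational(-585537, 847862)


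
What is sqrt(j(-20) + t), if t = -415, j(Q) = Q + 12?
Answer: 3*I*sqrt(47) ≈ 20.567*I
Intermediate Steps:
j(Q) = 12 + Q
sqrt(j(-20) + t) = sqrt((12 - 20) - 415) = sqrt(-8 - 415) = sqrt(-423) = 3*I*sqrt(47)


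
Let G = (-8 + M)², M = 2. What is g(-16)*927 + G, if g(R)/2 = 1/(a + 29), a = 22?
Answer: 1230/17 ≈ 72.353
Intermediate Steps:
G = 36 (G = (-8 + 2)² = (-6)² = 36)
g(R) = 2/51 (g(R) = 2/(22 + 29) = 2/51)
g(-16)*927 + G = (2/51)*927 + 36 = 618/17 + 36 = 1230/17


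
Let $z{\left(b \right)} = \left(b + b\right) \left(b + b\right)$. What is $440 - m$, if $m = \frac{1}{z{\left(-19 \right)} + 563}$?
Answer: $\frac{883079}{2007} \approx 440.0$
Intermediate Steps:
$z{\left(b \right)} = 4 b^{2}$ ($z{\left(b \right)} = 2 b 2 b = 4 b^{2}$)
$m = \frac{1}{2007}$ ($m = \frac{1}{4 \left(-19\right)^{2} + 563} = \frac{1}{4 \cdot 361 + 563} = \frac{1}{1444 + 563} = \frac{1}{2007} \approx 0.00049826$)
$440 - m = 440 - \frac{1}{2007} = \frac{883079}{2007}$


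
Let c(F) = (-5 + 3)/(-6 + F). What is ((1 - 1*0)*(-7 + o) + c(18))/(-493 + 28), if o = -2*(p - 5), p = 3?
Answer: 19/2790 ≈ 0.0068100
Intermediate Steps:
c(F) = -2/(-6 + F)
o = 4 (o = -2*(3 - 5) = -2*(-2) = 4)
((1 - 1*0)*(-7 + o) + c(18))/(-493 + 28) = ((1 - 1*0)*(-7 + 4) - 2/(-6 + 18))/(-493 + 28) = ((1 + 0)*(-3) - 2/12)/(-465) = (1*(-3) - 2*1/12)*(-1/465) = (-3 - ⅙)*(-1/465) = -19/6*(-1/465) = 19/2790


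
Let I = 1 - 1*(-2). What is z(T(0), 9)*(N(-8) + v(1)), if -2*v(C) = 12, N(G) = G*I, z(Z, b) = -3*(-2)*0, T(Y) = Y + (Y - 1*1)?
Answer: 0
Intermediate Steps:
T(Y) = -1 + 2*Y (T(Y) = Y + (Y - 1) = Y + (-1 + Y) = -1 + 2*Y)
I = 3 (I = 1 + 2 = 3)
z(Z, b) = 0 (z(Z, b) = 6*0 = 0)
N(G) = 3*G (N(G) = G*3 = 3*G)
v(C) = -6 (v(C) = -½*12 = -6)
z(T(0), 9)*(N(-8) + v(1)) = 0*(3*(-8) - 6) = 0*(-24 - 6) = 0*(-30) = 0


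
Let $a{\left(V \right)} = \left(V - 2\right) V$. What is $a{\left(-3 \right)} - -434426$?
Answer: $434441$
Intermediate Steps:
$a{\left(V \right)} = V \left(-2 + V\right)$ ($a{\left(V \right)} = \left(-2 + V\right) V = V \left(-2 + V\right)$)
$a{\left(-3 \right)} - -434426 = - 3 \left(-2 - 3\right) - -434426 = \left(-3\right) \left(-5\right) + 434426 = 15 + 434426 = 434441$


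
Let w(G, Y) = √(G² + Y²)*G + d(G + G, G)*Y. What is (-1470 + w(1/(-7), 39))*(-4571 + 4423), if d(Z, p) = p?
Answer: 1528692/7 + 148*√74530/49 ≈ 2.1921e+5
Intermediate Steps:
w(G, Y) = G*Y + G*√(G² + Y²) (w(G, Y) = √(G² + Y²)*G + G*Y = G*√(G² + Y²) + G*Y = G*Y + G*√(G² + Y²))
(-1470 + w(1/(-7), 39))*(-4571 + 4423) = (-1470 + (39 + √((1/(-7))² + 39²))/(-7))*(-4571 + 4423) = (-1470 - (39 + √((-⅐)² + 1521))/7)*(-148) = (-1470 - (39 + √(1/49 + 1521))/7)*(-148) = (-1470 - (39 + √(74530/49))/7)*(-148) = (-1470 - (39 + √74530/7)/7)*(-148) = (-1470 + (-39/7 - √74530/49))*(-148) = (-10329/7 - √74530/49)*(-148) = 1528692/7 + 148*√74530/49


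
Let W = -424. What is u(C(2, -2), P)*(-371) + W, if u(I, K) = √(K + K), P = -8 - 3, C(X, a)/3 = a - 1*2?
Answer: -424 - 371*I*√22 ≈ -424.0 - 1740.1*I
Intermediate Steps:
C(X, a) = -6 + 3*a (C(X, a) = 3*(a - 1*2) = 3*(a - 2) = 3*(-2 + a) = -6 + 3*a)
P = -11
u(I, K) = √2*√K (u(I, K) = √(2*K) = √2*√K)
u(C(2, -2), P)*(-371) + W = (√2*√(-11))*(-371) - 424 = (√2*(I*√11))*(-371) - 424 = (I*√22)*(-371) - 424 = -371*I*√22 - 424 = -424 - 371*I*√22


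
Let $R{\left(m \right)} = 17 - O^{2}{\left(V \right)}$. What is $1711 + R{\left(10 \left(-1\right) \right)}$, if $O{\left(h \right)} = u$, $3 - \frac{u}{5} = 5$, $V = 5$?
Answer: $1628$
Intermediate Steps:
$u = -10$ ($u = 15 - 25 = -10$)
$O{\left(h \right)} = -10$
$R{\left(m \right)} = -83$ ($R{\left(m \right)} = 17 - \left(-10\right)^{2} = 17 - 100 = -83$)
$1711 + R{\left(10 \left(-1\right) \right)} = 1711 - 83 = 1628$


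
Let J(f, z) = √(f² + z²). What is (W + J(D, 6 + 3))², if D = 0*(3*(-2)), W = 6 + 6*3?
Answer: 1089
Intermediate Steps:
W = 24 (W = 6 + 18 = 24)
D = 0 (D = 0*(-6) = 0)
(W + J(D, 6 + 3))² = (24 + √(0² + (6 + 3)²))² = (24 + √(0 + 9²))² = (24 + √(0 + 81))² = (24 + √81)² = (24 + 9)² = 33² = 1089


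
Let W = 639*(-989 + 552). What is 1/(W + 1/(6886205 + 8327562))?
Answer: -15213767/4248337938380 ≈ -3.5811e-6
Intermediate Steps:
W = -279243 (W = 639*(-437) = -279243)
1/(W + 1/(6886205 + 8327562)) = 1/(-279243 + 1/(6886205 + 8327562)) = 1/(-279243 + 1/15213767) = 1/(-4248337938380/15213767) = -15213767/4248337938380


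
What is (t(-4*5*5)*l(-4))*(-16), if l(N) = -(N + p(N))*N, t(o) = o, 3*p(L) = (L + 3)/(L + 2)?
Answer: -73600/3 ≈ -24533.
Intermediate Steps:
p(L) = (3 + L)/(3*(2 + L)) (p(L) = ((L + 3)/(L + 2))/3 = ((3 + L)/(2 + L))/3 = (3 + L)/(3*(2 + L)))
l(N) = -N*(N + (3 + N)/(3*(2 + N))) (l(N) = -(N + (3 + N)/(3*(2 + N)))*N = -N*(N + (3 + N)/(3*(2 + N))))
(t(-4*5*5)*l(-4))*(-16) = ((-4*5*5)*(-1*(-4)*(3 - 4 + 3*(-4)*(2 - 4))/(6 + 3*(-4))))*(-16) = ((-20*5)*(-1*(-4)*(3 - 4 + 3*(-4)*(-2))/(6 - 12)))*(-16) = -(-100)*(-4)*(3 - 4 + 24)/(-6)*(-16) = -(-100)*(-4)*(-1)*23/6*(-16) = -100*(-46/3)*(-16) = (4600/3)*(-16) = -73600/3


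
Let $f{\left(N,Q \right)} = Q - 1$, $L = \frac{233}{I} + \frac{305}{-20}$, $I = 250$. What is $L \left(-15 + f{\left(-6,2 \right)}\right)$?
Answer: $\frac{50113}{250} \approx 200.45$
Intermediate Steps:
$L = - \frac{7159}{500}$ ($L = \frac{233}{250} + \frac{305}{-20} = 233 \cdot \frac{1}{250} + 305 \left(- \frac{1}{20}\right) = \frac{233}{250} - \frac{61}{4} = - \frac{7159}{500} \approx -14.318$)
$f{\left(N,Q \right)} = -1 + Q$
$L \left(-15 + f{\left(-6,2 \right)}\right) = - \frac{7159 \left(-15 + \left(-1 + 2\right)\right)}{500} = - \frac{7159 \left(-15 + 1\right)}{500} = \left(- \frac{7159}{500}\right) \left(-14\right) = \frac{50113}{250}$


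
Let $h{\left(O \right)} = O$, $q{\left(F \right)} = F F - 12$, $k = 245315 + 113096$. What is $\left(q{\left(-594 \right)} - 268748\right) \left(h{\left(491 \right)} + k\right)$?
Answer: $30175044552$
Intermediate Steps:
$k = 358411$
$q{\left(F \right)} = -12 + F^{2}$ ($q{\left(F \right)} = F^{2} - 12 = -12 + F^{2}$)
$\left(q{\left(-594 \right)} - 268748\right) \left(h{\left(491 \right)} + k\right) = \left(\left(-12 + \left(-594\right)^{2}\right) - 268748\right) \left(491 + 358411\right) = \left(\left(-12 + 352836\right) - 268748\right) 358902 = \left(352824 - 268748\right) 358902 = 84076 \cdot 358902 = 30175044552$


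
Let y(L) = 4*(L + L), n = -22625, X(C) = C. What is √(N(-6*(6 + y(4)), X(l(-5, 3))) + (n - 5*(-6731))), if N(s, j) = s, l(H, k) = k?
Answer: √10802 ≈ 103.93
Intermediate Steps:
y(L) = 8*L (y(L) = 4*(2*L) = 8*L)
√(N(-6*(6 + y(4)), X(l(-5, 3))) + (n - 5*(-6731))) = √(-6*(6 + 8*4) + (-22625 - 5*(-6731))) = √(-6*(6 + 32) + (-22625 + 33655)) = √(-6*38 + 11030) = √(-228 + 11030) = √10802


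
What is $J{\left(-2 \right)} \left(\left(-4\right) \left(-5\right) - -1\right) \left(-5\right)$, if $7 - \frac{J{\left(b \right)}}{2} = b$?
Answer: $-1890$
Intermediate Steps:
$J{\left(b \right)} = 14 - 2 b$
$J{\left(-2 \right)} \left(\left(-4\right) \left(-5\right) - -1\right) \left(-5\right) = \left(14 - -4\right) \left(\left(-4\right) \left(-5\right) - -1\right) \left(-5\right) = \left(14 + 4\right) \left(20 + 1\right) \left(-5\right) = 18 \cdot 21 \left(-5\right) = 378 \left(-5\right) = -1890$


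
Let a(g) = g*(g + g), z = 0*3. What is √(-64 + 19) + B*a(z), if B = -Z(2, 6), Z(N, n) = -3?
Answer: 3*I*√5 ≈ 6.7082*I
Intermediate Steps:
z = 0
B = 3 (B = -1*(-3) = 3)
a(g) = 2*g² (a(g) = g*(2*g) = 2*g²)
√(-64 + 19) + B*a(z) = √(-64 + 19) + 3*(2*0²) = √(-45) + 3*(2*0) = 3*I*√5 + 3*0 = 3*I*√5 + 0 = 3*I*√5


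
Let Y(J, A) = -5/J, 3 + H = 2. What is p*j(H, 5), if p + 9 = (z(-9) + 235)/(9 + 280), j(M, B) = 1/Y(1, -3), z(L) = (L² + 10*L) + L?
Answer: 2384/1445 ≈ 1.6498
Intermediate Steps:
H = -1 (H = -3 + 2 = -1)
z(L) = L² + 11*L
j(M, B) = -⅕ (j(M, B) = 1/(-5/1) = 1/(-5*1) = 1/(-5) = -⅕)
p = -2384/289 (p = -9 + (-9*(11 - 9) + 235)/(9 + 280) = -9 + (-9*2 + 235)/289 = -9 + (-18 + 235)*(1/289) = -9 + 217*(1/289) = -9 + 217/289 = -2384/289 ≈ -8.2491)
p*j(H, 5) = -2384/289*(-⅕) = 2384/1445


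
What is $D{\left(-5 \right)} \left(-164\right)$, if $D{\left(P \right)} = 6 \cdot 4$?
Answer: $-3936$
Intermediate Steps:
$D{\left(P \right)} = 24$
$D{\left(-5 \right)} \left(-164\right) = 24 \left(-164\right) = -3936$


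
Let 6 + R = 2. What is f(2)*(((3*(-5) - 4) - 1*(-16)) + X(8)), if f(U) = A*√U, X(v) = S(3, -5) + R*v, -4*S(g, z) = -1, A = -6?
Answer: 417*√2/2 ≈ 294.86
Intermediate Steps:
S(g, z) = ¼ (S(g, z) = -¼*(-1) = ¼)
R = -4 (R = -6 + 2 = -4)
X(v) = ¼ - 4*v
f(U) = -6*√U
f(2)*(((3*(-5) - 4) - 1*(-16)) + X(8)) = (-6*√2)*(((3*(-5) - 4) - 1*(-16)) + (¼ - 4*8)) = (-6*√2)*(((-15 - 4) + 16) + (¼ - 32)) = (-6*√2)*((-19 + 16) - 127/4) = (-6*√2)*(-3 - 127/4) = -6*√2*(-139/4) = 417*√2/2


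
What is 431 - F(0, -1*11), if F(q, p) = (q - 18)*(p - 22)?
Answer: -163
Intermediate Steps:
F(q, p) = (-22 + p)*(-18 + q) (F(q, p) = (-18 + q)*(-22 + p) = (-22 + p)*(-18 + q))
431 - F(0, -1*11) = 431 - (396 - 22*0 - (-18)*11 - 1*11*0) = 431 - (396 + 0 - 18*(-11) - 11*0) = 431 - (396 + 0 + 198 + 0) = 431 - 1*594 = 431 - 594 = -163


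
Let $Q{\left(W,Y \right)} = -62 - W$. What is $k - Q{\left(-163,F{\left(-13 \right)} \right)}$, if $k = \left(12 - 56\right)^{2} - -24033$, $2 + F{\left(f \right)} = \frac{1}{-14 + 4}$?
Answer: $25868$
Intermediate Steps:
$F{\left(f \right)} = - \frac{21}{10}$ ($F{\left(f \right)} = -2 + \frac{1}{-14 + 4} = -2 + \frac{1}{-10} = -2 - \frac{1}{10} = - \frac{21}{10}$)
$k = 25969$ ($k = \left(-44\right)^{2} + 24033 = 1936 + 24033 = 25969$)
$k - Q{\left(-163,F{\left(-13 \right)} \right)} = 25969 - \left(-62 - -163\right) = 25969 - \left(-62 + 163\right) = 25969 - 101 = 25868$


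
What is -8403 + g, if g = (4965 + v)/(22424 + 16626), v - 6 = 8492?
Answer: -328123687/39050 ≈ -8402.7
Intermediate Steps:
v = 8498 (v = 6 + 8492 = 8498)
g = 13463/39050 (g = (4965 + 8498)/(22424 + 16626) = 13463/39050 ≈ 0.34476)
-8403 + g = -8403 + 13463/39050 = -328123687/39050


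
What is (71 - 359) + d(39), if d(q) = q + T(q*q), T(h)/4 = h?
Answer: 5835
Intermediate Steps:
T(h) = 4*h
d(q) = q + 4*q**2 (d(q) = q + 4*(q*q) = q + 4*q**2)
(71 - 359) + d(39) = (71 - 359) + 39*(1 + 4*39) = -288 + 39*(1 + 156) = -288 + 39*157 = -288 + 6123 = 5835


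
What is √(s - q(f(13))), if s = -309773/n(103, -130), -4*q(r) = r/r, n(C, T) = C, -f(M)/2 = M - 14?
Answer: I*√127615867/206 ≈ 54.838*I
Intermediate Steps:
f(M) = 28 - 2*M (f(M) = -2*(M - 14) = -2*(-14 + M) = 28 - 2*M)
q(r) = -¼ (q(r) = -r/(4*r) = -¼*1 = -¼)
s = -309773/103 ≈ -3007.5
√(s - q(f(13))) = √(-309773/103 - 1*(-¼)) = √(-309773/103 + ¼) = √(-1238989/412) = I*√127615867/206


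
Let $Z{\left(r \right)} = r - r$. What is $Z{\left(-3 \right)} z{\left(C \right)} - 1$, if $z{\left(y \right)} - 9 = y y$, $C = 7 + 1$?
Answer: $-1$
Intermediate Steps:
$C = 8$
$Z{\left(r \right)} = 0$
$z{\left(y \right)} = 9 + y^{2}$ ($z{\left(y \right)} = 9 + y y = 9 + y^{2}$)
$Z{\left(-3 \right)} z{\left(C \right)} - 1 = 0 \left(9 + 8^{2}\right) - 1 = 0 \left(9 + 64\right) - 1 = 0 \cdot 73 - 1 = 0 - 1 = -1$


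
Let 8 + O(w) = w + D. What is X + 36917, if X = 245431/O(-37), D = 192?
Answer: 5672230/147 ≈ 38587.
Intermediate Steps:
O(w) = 184 + w (O(w) = -8 + (w + 192) = -8 + (192 + w) = 184 + w)
X = 245431/147 (X = 245431/(184 - 37) = 245431/147 ≈ 1669.6)
X + 36917 = 245431/147 + 36917 = 5672230/147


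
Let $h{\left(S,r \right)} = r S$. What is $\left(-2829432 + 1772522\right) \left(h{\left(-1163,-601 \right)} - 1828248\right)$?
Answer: $1193552609350$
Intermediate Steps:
$h{\left(S,r \right)} = S r$
$\left(-2829432 + 1772522\right) \left(h{\left(-1163,-601 \right)} - 1828248\right) = \left(-2829432 + 1772522\right) \left(\left(-1163\right) \left(-601\right) - 1828248\right) = - 1056910 \left(698963 - 1828248\right) = \left(-1056910\right) \left(-1129285\right) = 1193552609350$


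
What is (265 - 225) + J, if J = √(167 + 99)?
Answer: 40 + √266 ≈ 56.310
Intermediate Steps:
J = √266 ≈ 16.310
(265 - 225) + J = (265 - 225) + √266 = 40 + √266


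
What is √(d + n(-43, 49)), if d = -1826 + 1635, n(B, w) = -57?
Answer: 2*I*√62 ≈ 15.748*I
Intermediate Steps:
d = -191
√(d + n(-43, 49)) = √(-191 - 57) = √(-248) = 2*I*√62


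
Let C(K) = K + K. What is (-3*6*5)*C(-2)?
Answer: 360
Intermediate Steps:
C(K) = 2*K
(-3*6*5)*C(-2) = (-3*6*5)*(2*(-2)) = -18*5*(-4) = -90*(-4) = 360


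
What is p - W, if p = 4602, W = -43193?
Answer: 47795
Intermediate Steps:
p - W = 4602 - 1*(-43193) = 4602 + 43193 = 47795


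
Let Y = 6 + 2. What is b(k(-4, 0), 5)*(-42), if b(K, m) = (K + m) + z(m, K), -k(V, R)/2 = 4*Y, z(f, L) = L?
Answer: 5166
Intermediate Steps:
Y = 8
k(V, R) = -64 (k(V, R) = -8*8 = -2*32 = -64)
b(K, m) = m + 2*K (b(K, m) = (K + m) + K = m + 2*K)
b(k(-4, 0), 5)*(-42) = (5 + 2*(-64))*(-42) = (5 - 128)*(-42) = -123*(-42) = 5166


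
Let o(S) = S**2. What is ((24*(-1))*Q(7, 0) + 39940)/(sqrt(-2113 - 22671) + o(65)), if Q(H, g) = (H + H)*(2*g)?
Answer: 168746500/17875409 - 159760*I*sqrt(1549)/17875409 ≈ 9.4402 - 0.35175*I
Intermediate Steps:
Q(H, g) = 4*H*g (Q(H, g) = (2*H)*(2*g) = 4*H*g)
((24*(-1))*Q(7, 0) + 39940)/(sqrt(-2113 - 22671) + o(65)) = ((24*(-1))*(4*7*0) + 39940)/(sqrt(-2113 - 22671) + 65**2) = (-24*0 + 39940)/(sqrt(-24784) + 4225) = (0 + 39940)/(4*I*sqrt(1549) + 4225) = 39940/(4225 + 4*I*sqrt(1549))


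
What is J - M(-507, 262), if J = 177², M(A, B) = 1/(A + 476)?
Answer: 971200/31 ≈ 31329.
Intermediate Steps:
M(A, B) = 1/(476 + A)
J = 31329
J - M(-507, 262) = 31329 - 1/(476 - 507) = 31329 - 1/(-31) = 31329 - 1*(-1/31) = 31329 + 1/31 = 971200/31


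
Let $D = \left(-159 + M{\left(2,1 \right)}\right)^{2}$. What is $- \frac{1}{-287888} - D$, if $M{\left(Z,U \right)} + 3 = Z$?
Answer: $- \frac{7369932799}{287888} \approx -25600.0$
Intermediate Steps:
$M{\left(Z,U \right)} = -3 + Z$
$D = 25600$ ($D = \left(-159 + \left(-3 + 2\right)\right)^{2} = \left(-159 - 1\right)^{2} = \left(-160\right)^{2} = 25600$)
$- \frac{1}{-287888} - D = - \frac{1}{-287888} - 25600 = \left(-1\right) \left(- \frac{1}{287888}\right) - 25600 = \frac{1}{287888} - 25600 = - \frac{7369932799}{287888}$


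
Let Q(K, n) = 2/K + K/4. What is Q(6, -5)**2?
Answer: 121/36 ≈ 3.3611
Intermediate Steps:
Q(K, n) = 2/K + K/4 (Q(K, n) = 2/K + K*(1/4) = 2/K + K/4)
Q(6, -5)**2 = (2/6 + (1/4)*6)**2 = (2*(1/6) + 3/2)**2 = (1/3 + 3/2)**2 = (11/6)**2 = 121/36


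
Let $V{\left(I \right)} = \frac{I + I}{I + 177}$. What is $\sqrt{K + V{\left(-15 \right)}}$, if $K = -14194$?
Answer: $\frac{i \sqrt{1149729}}{9} \approx 119.14 i$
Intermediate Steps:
$V{\left(I \right)} = \frac{2 I}{177 + I}$
$\sqrt{K + V{\left(-15 \right)}} = \sqrt{-14194 + 2 \left(-15\right) \frac{1}{177 - 15}} = \sqrt{-14194 + 2 \left(-15\right) \frac{1}{162}} = \sqrt{-14194 - \frac{5}{27}} = \sqrt{- \frac{383243}{27}} = \frac{i \sqrt{1149729}}{9}$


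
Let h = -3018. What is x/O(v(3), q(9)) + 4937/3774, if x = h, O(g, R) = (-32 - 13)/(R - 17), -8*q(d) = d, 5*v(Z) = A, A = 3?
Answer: -9165349/7548 ≈ -1214.3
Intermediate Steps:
v(Z) = ⅗ (v(Z) = (⅕)*3 = ⅗)
q(d) = -d/8
O(g, R) = -45/(-17 + R)
x = -3018
x/O(v(3), q(9)) + 4937/3774 = -3018/((-45/(-17 - ⅛*9))) + 4937/3774 = -3018/((-45/(-17 - 9/8))) + 4937*(1/3774) = -3018/((-45/(-145/8))) + 4937/3774 = -3018/((-45*(-8/145))) + 4937/3774 = -3018/72/29 + 4937/3774 = -3018*29/72 + 4937/3774 = -14587/12 + 4937/3774 = -9165349/7548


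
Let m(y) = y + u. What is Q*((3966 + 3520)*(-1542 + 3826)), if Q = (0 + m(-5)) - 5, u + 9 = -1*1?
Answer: -341960480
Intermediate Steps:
u = -10 (u = -9 - 1*1 = -9 - 1 = -10)
m(y) = -10 + y (m(y) = y - 10 = -10 + y)
Q = -20 (Q = (0 + (-10 - 5)) - 5 = (0 - 15) - 5 = -15 - 5 = -20)
Q*((3966 + 3520)*(-1542 + 3826)) = -20*(3966 + 3520)*(-1542 + 3826) = -149720*2284 = -20*17098024 = -341960480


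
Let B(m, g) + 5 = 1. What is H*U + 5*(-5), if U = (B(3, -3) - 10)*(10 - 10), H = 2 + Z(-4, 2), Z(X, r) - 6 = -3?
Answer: -25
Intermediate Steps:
B(m, g) = -4 (B(m, g) = -5 + 1 = -4)
Z(X, r) = 3 (Z(X, r) = 6 - 3 = 3)
H = 5 (H = 2 + 3 = 5)
U = 0 (U = (-4 - 10)*(10 - 10) = -14*0 = 0)
H*U + 5*(-5) = 5*0 + 5*(-5) = 0 - 25 = -25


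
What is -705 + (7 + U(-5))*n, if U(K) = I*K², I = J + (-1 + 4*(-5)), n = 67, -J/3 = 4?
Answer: -55511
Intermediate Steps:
J = -12 (J = -3*4 = -12)
I = -33 (I = -12 + (-1 + 4*(-5)) = -12 + (-1 - 20) = -12 - 21 = -33)
U(K) = -33*K²
-705 + (7 + U(-5))*n = -705 + (7 - 33*(-5)²)*67 = -705 + (7 - 33*25)*67 = -705 + (7 - 825)*67 = -705 - 818*67 = -705 - 54806 = -55511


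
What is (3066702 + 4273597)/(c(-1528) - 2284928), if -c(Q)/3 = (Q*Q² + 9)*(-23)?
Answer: -7340299/246163230995 ≈ -2.9819e-5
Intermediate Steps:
c(Q) = 621 + 69*Q³ (c(Q) = -3*(Q*Q² + 9)*(-23) = -3*(Q³ + 9)*(-23) = -3*(9 + Q³)*(-23) = -3*(-207 - 23*Q³) = 621 + 69*Q³)
(3066702 + 4273597)/(c(-1528) - 2284928) = (3066702 + 4273597)/((621 + 69*(-1528)³) - 2284928) = 7340299/((621 + 69*(-3567549952)) - 2284928) = 7340299/((621 - 246160946688) - 2284928) = 7340299/(-246160946067 - 2284928) = 7340299/(-246163230995) = 7340299*(-1/246163230995) = -7340299/246163230995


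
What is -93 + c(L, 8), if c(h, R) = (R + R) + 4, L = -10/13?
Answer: -73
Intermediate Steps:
L = -10/13 (L = -10*1/13 = -10/13 ≈ -0.76923)
c(h, R) = 4 + 2*R (c(h, R) = 2*R + 4 = 4 + 2*R)
-93 + c(L, 8) = -93 + (4 + 2*8) = -93 + (4 + 16) = -93 + 20 = -73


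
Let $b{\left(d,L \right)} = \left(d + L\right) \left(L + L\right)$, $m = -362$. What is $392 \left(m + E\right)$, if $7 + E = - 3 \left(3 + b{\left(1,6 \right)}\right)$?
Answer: $-246960$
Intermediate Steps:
$b{\left(d,L \right)} = 2 L \left(L + d\right)$ ($b{\left(d,L \right)} = \left(L + d\right) 2 L = 2 L \left(L + d\right)$)
$E = -268$ ($E = -7 - 3 \left(3 + 2 \cdot 6 \left(6 + 1\right)\right) = -7 - 3 \left(3 + 2 \cdot 6 \cdot 7\right) = -7 - 3 \left(3 + 84\right) = -7 - 261 = -268$)
$392 \left(m + E\right) = 392 \left(-362 - 268\right) = 392 \left(-630\right) = -246960$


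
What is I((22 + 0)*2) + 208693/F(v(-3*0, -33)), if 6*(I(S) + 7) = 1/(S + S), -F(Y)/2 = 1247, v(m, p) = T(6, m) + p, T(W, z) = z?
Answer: -59702617/658416 ≈ -90.676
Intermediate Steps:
v(m, p) = m + p
F(Y) = -2494 (F(Y) = -2*1247 = -2494)
I(S) = -7 + 1/(12*S) (I(S) = -7 + 1/(6*(S + S)) = -7 + 1/(6*((2*S))) = -7 + (1/(2*S))/6 = -7 + 1/(12*S))
I((22 + 0)*2) + 208693/F(v(-3*0, -33)) = (-7 + 1/(12*(((22 + 0)*2)))) + 208693/(-2494) = (-7 + 1/(12*((22*2)))) + 208693*(-1/2494) = (-7 + (1/12)/44) - 208693/2494 = (-7 + (1/12)*(1/44)) - 208693/2494 = (-7 + 1/528) - 208693/2494 = -3695/528 - 208693/2494 = -59702617/658416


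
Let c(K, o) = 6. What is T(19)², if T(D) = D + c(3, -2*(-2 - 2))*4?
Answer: 1849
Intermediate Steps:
T(D) = 24 + D (T(D) = D + 6*4 = D + 24 = 24 + D)
T(19)² = (24 + 19)² = 43² = 1849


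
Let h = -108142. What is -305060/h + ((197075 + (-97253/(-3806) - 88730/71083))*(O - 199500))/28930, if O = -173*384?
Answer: -191687572550210424808867/105800416267077235 ≈ -1.8118e+6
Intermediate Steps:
O = -66432
-305060/h + ((197075 + (-97253/(-3806) - 88730/71083))*(O - 199500))/28930 = -305060/(-108142) + ((197075 + (-97253/(-3806) - 88730/71083))*(-66432 - 199500))/28930 = -305060*(-1/108142) + ((197075 + (-97253*(-1/3806) - 88730*1/71083))*(-265932))*(1/28930) = 152530/54071 + ((197075 + (97253/3806 - 88730/71083))*(-265932))*(1/28930) = 152530/54071 + ((197075 + 6575328619/270541898)*(-265932))*(1/28930) = 152530/54071 + ((53323619876969/270541898)*(-265932))*(1/28930) = 152530/54071 - 7090228440561060054/135270949*1/28930 = 152530/54071 - 3545114220280530027/1956694277285 = -191687572550210424808867/105800416267077235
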